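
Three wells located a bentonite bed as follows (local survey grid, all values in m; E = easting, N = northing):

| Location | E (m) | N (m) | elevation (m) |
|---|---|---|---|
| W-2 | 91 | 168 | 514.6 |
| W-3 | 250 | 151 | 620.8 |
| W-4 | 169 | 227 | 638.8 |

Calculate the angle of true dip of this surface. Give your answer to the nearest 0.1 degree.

53.0°

Let the plane be z = a·E + b·N + c.
W-3−W-2: 159a − 17b = 106.2;  W-4−W-2: 78a + 59b = 124.2.
Solving gives a = 0.78240, b = 1.07072.
Gradient magnitude |∇z| = √(a² + b²) = √(0.61216 + 1.14644) = 1.32612.
True dip = arctan(1.32612) = 53.0°, dipping toward SW (azimuth ≈ 216°).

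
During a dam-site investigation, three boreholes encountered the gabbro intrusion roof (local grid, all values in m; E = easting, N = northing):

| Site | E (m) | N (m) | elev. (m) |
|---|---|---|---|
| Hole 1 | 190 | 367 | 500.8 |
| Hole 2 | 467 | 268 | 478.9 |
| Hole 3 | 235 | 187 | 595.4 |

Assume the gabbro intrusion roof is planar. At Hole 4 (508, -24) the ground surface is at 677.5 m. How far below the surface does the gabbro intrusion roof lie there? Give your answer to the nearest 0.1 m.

35.8 m

Two edge vectors: Hole 1→Hole 2 = (277, -99, -21.9), Hole 1→Hole 3 = (45, -180, 94.6).
Normal n = (Hole 1→Hole 2) × (Hole 1→Hole 3) = (-13307.4, -27189.7, -45405).
So ∂z/∂E = −n_x/n_z = −0.29308 and ∂z/∂N = −n_y/n_z = −0.59883.
Intercept c from Hole 1: 500.8 + 55.69 + 219.77 = 776.25.
At (508, -24): z_contact = −148.89 + 14.37 + 776.25 = 641.74 m.
Depth below ground = 677.5 − 641.74 = 35.8 m.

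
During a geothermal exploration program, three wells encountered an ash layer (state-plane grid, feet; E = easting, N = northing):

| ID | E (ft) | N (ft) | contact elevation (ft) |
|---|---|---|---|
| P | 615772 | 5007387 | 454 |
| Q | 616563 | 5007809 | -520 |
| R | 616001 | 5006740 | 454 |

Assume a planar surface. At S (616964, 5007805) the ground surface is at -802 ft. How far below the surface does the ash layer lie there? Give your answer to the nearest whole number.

Two edge vectors: P→Q = (791, 422, -974), P→R = (229, -647, 0).
Normal n = (P→Q) × (P→R) = (-630178, -223046, -608415).
So ∂z/∂E = −n_x/n_z = −1.03576999 and ∂z/∂N = −n_y/n_z = −0.36660174.
Intercept c from P: 454 + 637798.16 + 1835716.81 = 2473968.97.
At (616964, 5007805): z_contact = −639032.8 − 1835870.0 + 2473968.97 = -933.9 ft.
Depth below ground = -802 − (-933.9) = 132 ft.

132 ft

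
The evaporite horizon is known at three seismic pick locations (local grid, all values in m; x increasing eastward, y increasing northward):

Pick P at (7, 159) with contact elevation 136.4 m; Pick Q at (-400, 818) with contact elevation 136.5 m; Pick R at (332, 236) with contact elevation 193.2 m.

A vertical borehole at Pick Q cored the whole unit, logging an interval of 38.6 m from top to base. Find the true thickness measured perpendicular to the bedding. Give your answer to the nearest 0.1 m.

38.0 m

Let the plane be z = a·x + b·y + c.
Pick Q−Pick P: −407a + 659b = 0.1;  Pick R−Pick P: 325a + 77b = 56.8.
Solving gives a = 0.15243, b = 0.09429.
|∇z| = √(a²+b²) = 0.17924, so dip δ = arctan(0.17924) = 10.16°.
True thickness = vertical thickness × cos δ = 38.6 × cos 10.16° = 38.0 m.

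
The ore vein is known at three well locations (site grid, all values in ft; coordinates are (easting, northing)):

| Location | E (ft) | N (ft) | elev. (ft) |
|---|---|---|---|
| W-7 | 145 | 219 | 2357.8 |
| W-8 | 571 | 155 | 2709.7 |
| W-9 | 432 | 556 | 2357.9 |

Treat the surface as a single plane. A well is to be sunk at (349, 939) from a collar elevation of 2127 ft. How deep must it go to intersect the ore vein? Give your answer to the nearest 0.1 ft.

68.7 ft

Let the plane be z = a·E + b·N + c.
W-8−W-7: 426a − 64b = 351.9;  W-9−W-7: 287a + 337b = 0.1.
Solving gives a = 0.73239, b = −0.62343.
Then c = 2357.8 − a·145 − b·219 = 2388.13.
At (349, 939): z_contact = 255.61 − 585.40 + 2388.13 = 2058.34 ft.
Depth below ground = 2127 − 2058.34 = 68.7 ft.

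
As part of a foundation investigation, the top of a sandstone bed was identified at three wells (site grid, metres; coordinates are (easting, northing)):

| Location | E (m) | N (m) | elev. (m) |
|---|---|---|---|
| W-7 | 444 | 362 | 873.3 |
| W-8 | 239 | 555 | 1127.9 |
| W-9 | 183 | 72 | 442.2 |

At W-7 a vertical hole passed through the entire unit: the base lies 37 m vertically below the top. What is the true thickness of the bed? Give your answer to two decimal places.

Two edge vectors: W-7→W-8 = (-205, 193, 254.6), W-7→W-9 = (-261, -290, -431.1).
Normal n = (W-7→W-8) × (W-7→W-9) = (-9368.3, -154826.1, 109823).
So ∂z/∂E = −n_x/n_z = 0.08530 and ∂z/∂N = −n_y/n_z = 1.40978.
|∇z| = √(a²+b²) = 1.41236, so dip δ = arctan(1.41236) = 54.70°.
True thickness = vertical thickness × cos δ = 37 × cos 54.70° = 21.38 m.

21.38 m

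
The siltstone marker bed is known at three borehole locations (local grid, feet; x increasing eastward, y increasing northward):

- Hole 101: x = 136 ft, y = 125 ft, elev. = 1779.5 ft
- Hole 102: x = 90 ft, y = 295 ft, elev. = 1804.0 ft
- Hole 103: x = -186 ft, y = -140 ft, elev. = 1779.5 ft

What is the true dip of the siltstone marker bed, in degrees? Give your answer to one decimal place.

Two edge vectors: Hole 101→Hole 102 = (-46, 170, 24.5), Hole 101→Hole 103 = (-322, -265, 0).
Normal n = (Hole 101→Hole 102) × (Hole 101→Hole 103) = (6492.5, -7889, 66930).
So ∂z/∂x = −n_x/n_z = −0.09700 and ∂z/∂y = −n_y/n_z = 0.11787.
Gradient magnitude |∇z| = √(a² + b²) = √(0.00941 + 0.01389) = 0.15265.
True dip = arctan(0.15265) = 8.7°, dipping toward SE (azimuth ≈ 141°).

8.7°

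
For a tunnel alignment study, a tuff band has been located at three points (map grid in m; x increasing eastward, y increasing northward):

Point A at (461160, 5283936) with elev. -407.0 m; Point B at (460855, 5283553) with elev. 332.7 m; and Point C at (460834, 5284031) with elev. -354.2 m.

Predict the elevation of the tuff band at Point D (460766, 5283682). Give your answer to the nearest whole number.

Let the plane be z = a·x + b·y + c.
Point B−Point A: −305a − 383b = 739.7;  Point C−Point A: −326a + 95b = 52.8.
Solving gives a = −0.58826065, b = −1.46287338.
Then c = -407 − a·461160 − b·5283936 = 8000604.57.
At (460766, 5283682): z = −271050.5 − 7729357.7 + 8000604.57 = 196.3 m.

196 m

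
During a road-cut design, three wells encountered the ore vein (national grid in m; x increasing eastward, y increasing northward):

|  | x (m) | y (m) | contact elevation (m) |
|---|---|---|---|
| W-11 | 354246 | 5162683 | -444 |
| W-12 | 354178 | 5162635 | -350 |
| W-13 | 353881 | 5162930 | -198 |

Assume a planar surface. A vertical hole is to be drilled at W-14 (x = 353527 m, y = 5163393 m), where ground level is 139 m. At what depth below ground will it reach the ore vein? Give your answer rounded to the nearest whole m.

213 m

Let the plane be z = a·x + b·y + c.
W-12−W-11: −68a − 48b = 94;  W-13−W-11: −365a + 247b = 246.
Solving gives a = −1.02069006, b = −0.51235575.
Then c = -444 − a·354246 − b·5162683 = 3006261.70.
At (353527, 5163393): z_contact = −360841.5 − 2645494.1 + 3006261.70 = -73.9 m.
Depth below ground = 139 − (-73.9) = 213 m.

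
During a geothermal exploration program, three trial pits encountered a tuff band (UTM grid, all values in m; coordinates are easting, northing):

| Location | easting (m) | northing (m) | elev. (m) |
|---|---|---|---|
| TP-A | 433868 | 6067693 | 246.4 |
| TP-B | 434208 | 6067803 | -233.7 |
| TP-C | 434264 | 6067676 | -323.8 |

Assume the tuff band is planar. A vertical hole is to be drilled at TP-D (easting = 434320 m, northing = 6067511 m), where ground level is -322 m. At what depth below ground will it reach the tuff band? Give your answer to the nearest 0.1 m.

94.8 m

Let the plane be z = a·easting + b·northing + c.
TP-B−TP-A: 340a + 110b = −480.1;  TP-C−TP-A: 396a − 17b = −570.2.
Solving gives a = −1.436637617, b = 0.075970815.
Then c = 246.4 − a·433868 − b·6067693 = 162589.91.
At (434320, 6067511): z_contact = −623960.45 + 460953.75 + 162589.91 = -416.79 m.
Depth below ground = -322 − (-416.79) = 94.8 m.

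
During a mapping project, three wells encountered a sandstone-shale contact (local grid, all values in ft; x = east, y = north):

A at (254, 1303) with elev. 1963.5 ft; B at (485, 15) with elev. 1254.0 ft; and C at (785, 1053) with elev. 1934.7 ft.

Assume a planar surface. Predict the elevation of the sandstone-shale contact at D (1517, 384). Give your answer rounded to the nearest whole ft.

1703 ft

Let the plane be z = a·x + b·y + c.
B−A: 231a − 1288b = −709.5;  C−A: 531a − 250b = −28.8.
Solving gives a = 0.22403, b = 0.59103.
Then c = 1963.5 − a·254 − b·1303 = 1136.48.
At (1517, 384): z = 339.8 + 227.0 + 1136.48 = 1703.3 ft.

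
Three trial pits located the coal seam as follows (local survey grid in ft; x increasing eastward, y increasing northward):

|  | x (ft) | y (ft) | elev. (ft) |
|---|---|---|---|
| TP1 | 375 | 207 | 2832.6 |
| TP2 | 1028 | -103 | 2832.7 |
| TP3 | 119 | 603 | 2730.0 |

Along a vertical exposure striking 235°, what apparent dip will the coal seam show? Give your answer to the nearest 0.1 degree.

Let the plane be z = a·x + b·y + c.
TP2−TP1: 653a − 310b = 0.1;  TP3−TP1: −256a + 396b = −102.6.
Solving gives a = −0.17724, b = −0.37367.
Unit vector along 235° is (sin 235°, cos 235°) = (-0.8192, -0.5736).
Slope in that direction = a·(-0.8192) + b·(-0.5736) = 0.35952.
Apparent dip = arctan|0.35952| = 19.8° (true dip is 22.5°, so apparent ≤ true as expected).

19.8°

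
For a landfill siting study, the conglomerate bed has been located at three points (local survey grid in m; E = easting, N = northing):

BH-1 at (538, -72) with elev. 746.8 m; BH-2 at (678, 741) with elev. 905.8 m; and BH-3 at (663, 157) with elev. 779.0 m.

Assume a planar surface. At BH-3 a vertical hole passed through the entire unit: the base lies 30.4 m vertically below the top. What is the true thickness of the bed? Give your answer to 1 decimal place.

29.4 m

Two edge vectors: BH-1→BH-2 = (140, 813, 159), BH-1→BH-3 = (125, 229, 32.2).
Normal n = (BH-1→BH-2) × (BH-1→BH-3) = (-10232.4, 15367, -69565).
So ∂z/∂E = −n_x/n_z = −0.14709 and ∂z/∂N = −n_y/n_z = 0.22090.
|∇z| = √(a²+b²) = 0.26539, so dip δ = arctan(0.26539) = 14.86°.
True thickness = vertical thickness × cos δ = 30.4 × cos 14.86° = 29.4 m.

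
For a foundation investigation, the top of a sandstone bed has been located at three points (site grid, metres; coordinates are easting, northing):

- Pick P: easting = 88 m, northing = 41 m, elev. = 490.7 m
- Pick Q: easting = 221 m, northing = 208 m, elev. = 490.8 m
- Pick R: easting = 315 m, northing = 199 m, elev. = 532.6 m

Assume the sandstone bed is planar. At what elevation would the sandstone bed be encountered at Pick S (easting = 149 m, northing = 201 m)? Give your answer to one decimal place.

Let the plane be z = a·easting + b·northing + c.
Pick Q−Pick P: 133a + 167b = 0.1;  Pick R−Pick P: 227a + 158b = 41.9.
Solving gives a = 0.41323, b = −0.32850.
Then c = 490.7 − a·88 − b·41 = 467.80.
At (149, 201): z = 61.6 − 66.0 + 467.80 = 463.3 m.

463.3 m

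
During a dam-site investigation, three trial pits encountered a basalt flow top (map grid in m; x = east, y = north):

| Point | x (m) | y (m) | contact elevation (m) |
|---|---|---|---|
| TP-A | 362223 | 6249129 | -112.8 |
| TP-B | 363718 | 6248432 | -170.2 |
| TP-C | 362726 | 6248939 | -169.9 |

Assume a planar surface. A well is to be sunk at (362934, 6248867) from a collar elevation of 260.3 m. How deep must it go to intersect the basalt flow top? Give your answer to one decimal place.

Two edge vectors: TP-A→TP-B = (1495, -697, -57.4), TP-A→TP-C = (503, -190, -57.1).
Normal n = (TP-A→TP-B) × (TP-A→TP-C) = (28892.7, 56492.3, 66541).
So ∂z/∂x = −n_x/n_z = −0.434208984 and ∂z/∂y = −n_y/n_z = −0.848984836.
Intercept c from TP-A: -112.8 + 157280.48 + 5305415.76 = 5462583.44.
At (362934, 6248867): z_contact = −157589.20 − 5305193.33 + 5462583.44 = -199.09 m.
Depth below ground = 260.3 − (-199.09) = 459.4 m.

459.4 m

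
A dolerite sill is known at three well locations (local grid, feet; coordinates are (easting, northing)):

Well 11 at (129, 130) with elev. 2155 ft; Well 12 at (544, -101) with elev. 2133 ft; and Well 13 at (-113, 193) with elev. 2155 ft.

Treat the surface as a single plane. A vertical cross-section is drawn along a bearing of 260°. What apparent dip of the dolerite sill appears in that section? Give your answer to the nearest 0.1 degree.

4.4°

Two edge vectors: Well 11→Well 12 = (415, -231, -22), Well 11→Well 13 = (-242, 63, 0).
Normal n = (Well 11→Well 12) × (Well 11→Well 13) = (1386, 5324, -29757).
So ∂z/∂E = −n_x/n_z = 0.04658 and ∂z/∂N = −n_y/n_z = 0.17892.
Unit vector along 260° is (sin 260°, cos 260°) = (-0.9848, -0.1736).
Slope in that direction = a·(-0.9848) + b·(-0.1736) = −0.07694.
Apparent dip = arctan|0.07694| = 4.4° (true dip is 10.5°, so apparent ≤ true as expected).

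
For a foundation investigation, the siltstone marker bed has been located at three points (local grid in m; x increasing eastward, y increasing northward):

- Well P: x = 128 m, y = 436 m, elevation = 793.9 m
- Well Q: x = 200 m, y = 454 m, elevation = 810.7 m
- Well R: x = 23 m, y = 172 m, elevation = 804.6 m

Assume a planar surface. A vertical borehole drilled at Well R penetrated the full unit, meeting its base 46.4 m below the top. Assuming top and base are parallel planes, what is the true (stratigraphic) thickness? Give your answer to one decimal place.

Let the plane be z = a·x + b·y + c.
Well Q−Well P: 72a + 18b = 16.8;  Well R−Well P: −105a − 264b = 10.7.
Solving gives a = 0.27035, b = −0.14805.
|∇z| = √(a²+b²) = 0.30823, so dip δ = arctan(0.30823) = 17.13°.
True thickness = vertical thickness × cos δ = 46.4 × cos 17.13° = 44.3 m.

44.3 m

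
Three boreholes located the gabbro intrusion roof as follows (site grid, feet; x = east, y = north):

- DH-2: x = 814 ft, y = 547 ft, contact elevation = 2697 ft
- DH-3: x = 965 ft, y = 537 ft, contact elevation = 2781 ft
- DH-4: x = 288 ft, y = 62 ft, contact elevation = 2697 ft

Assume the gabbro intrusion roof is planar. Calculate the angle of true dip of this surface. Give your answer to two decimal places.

Let the plane be z = a·x + b·y + c.
DH-3−DH-2: 151a − 10b = 84;  DH-4−DH-2: −526a − 485b = 0.
Solving gives a = 0.51901, b = −0.56289.
Gradient magnitude |∇z| = √(a² + b²) = √(0.26938 + 0.31684) = 0.76565.
True dip = arctan(0.76565) = 37.44°, dipping toward NW (azimuth ≈ 317°).

37.44°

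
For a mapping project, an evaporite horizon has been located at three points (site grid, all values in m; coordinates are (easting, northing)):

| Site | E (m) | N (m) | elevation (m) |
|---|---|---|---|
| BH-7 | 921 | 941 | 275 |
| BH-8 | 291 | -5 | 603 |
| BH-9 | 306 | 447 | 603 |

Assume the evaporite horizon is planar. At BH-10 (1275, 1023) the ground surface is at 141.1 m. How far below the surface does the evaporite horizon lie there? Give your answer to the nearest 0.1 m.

58.6 m

Two edge vectors: BH-7→BH-8 = (-630, -946, 328), BH-7→BH-9 = (-615, -494, 328).
Normal n = (BH-7→BH-8) × (BH-7→BH-9) = (-148256, 4920, -270570).
So ∂z/∂E = −n_x/n_z = −0.547940 and ∂z/∂N = −n_y/n_z = 0.018184.
Intercept c from BH-7: 275 + 504.65 − 17.11 = 762.54.
At (1275, 1023): z_contact = −698.62 + 18.60 + 762.54 = 82.52 m.
Depth below ground = 141.1 − 82.52 = 58.6 m.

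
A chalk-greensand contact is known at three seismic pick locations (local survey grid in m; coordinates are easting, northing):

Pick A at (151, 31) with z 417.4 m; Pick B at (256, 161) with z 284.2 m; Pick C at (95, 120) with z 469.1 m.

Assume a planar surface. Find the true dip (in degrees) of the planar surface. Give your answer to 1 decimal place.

48.3°

Let the plane be z = a·easting + b·northing + c.
Pick B−Pick A: 105a + 130b = −133.2;  Pick C−Pick A: −56a + 89b = 51.7.
Solving gives a = −1.11734, b = −0.12215.
Gradient magnitude |∇z| = √(a² + b²) = √(1.24845 + 0.01492) = 1.12400.
True dip = arctan(1.12400) = 48.3°, dipping toward E (azimuth ≈ 084°).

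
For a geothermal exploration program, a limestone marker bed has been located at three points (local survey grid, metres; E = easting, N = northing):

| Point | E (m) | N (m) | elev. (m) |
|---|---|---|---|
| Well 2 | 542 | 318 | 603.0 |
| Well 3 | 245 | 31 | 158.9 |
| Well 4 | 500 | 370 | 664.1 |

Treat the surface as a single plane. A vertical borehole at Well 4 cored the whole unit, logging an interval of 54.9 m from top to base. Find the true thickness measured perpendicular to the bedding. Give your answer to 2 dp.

Let the plane be z = a·E + b·N + c.
Well 3−Well 2: −297a − 287b = −444.1;  Well 4−Well 2: −42a + 52b = 61.1.
Solving gives a = 0.20211, b = 1.33824.
|∇z| = √(a²+b²) = 1.35341, so dip δ = arctan(1.35341) = 53.54°.
True thickness = vertical thickness × cos δ = 54.9 × cos 53.54° = 32.62 m.

32.62 m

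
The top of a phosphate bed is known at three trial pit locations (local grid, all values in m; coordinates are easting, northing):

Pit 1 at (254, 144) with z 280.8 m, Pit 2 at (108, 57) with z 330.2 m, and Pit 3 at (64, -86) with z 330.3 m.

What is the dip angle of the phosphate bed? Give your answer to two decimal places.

23.40°

Let the plane be z = a·easting + b·northing + c.
Pit 2−Pit 1: −146a − 87b = 49.4;  Pit 3−Pit 1: −190a − 230b = 49.5.
Solving gives a = −0.41381, b = 0.12663.
Gradient magnitude |∇z| = √(a² + b²) = √(0.17124 + 0.01603) = 0.43275.
True dip = arctan(0.43275) = 23.40°, dipping toward ESE (azimuth ≈ 107°).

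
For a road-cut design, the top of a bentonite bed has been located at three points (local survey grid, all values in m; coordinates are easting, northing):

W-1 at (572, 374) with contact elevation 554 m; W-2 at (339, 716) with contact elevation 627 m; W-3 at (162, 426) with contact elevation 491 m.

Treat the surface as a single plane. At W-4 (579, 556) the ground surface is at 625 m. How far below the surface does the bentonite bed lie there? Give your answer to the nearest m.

6 m

Two edge vectors: W-1→W-2 = (-233, 342, 73), W-1→W-3 = (-410, 52, -63).
Normal n = (W-1→W-2) × (W-1→W-3) = (-25342, -44609, 128104).
So ∂z/∂easting = −n_x/n_z = 0.19782 and ∂z/∂northing = −n_y/n_z = 0.34822.
Intercept c from W-1: 554 − 113.16 − 130.24 = 310.61.
At (579, 556): z_contact = 114.5 + 193.6 + 310.61 = 618.8 m.
Depth below ground = 625 − 618.8 = 6 m.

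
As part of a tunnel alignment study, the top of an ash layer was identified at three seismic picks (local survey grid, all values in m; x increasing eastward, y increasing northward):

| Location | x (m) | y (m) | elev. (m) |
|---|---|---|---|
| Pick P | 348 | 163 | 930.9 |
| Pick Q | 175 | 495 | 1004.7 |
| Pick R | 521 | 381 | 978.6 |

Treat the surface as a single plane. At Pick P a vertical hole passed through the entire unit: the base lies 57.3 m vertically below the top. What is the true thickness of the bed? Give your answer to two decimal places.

55.95 m

Let the plane be z = a·x + b·y + c.
Pick Q−Pick P: −173a + 332b = 73.8;  Pick R−Pick P: 173a + 218b = 47.7.
Solving gives a = −0.00265, b = 0.22091.
|∇z| = √(a²+b²) = 0.22092, so dip δ = arctan(0.22092) = 12.46°.
True thickness = vertical thickness × cos δ = 57.3 × cos 12.46° = 55.95 m.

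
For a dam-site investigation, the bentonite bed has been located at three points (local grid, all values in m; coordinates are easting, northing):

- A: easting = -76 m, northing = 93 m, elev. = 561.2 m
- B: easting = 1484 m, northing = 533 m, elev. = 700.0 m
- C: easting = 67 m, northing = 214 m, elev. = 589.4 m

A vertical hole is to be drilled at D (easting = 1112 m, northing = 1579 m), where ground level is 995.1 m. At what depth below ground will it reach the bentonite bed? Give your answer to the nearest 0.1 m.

107.4 m

Let the plane be z = a·easting + b·northing + c.
B−A: 1560a + 440b = 138.8;  C−A: 143a + 121b = 28.2.
Solving gives a = 0.034860, b = 0.191860.
Then c = 561.2 − a·-76 − b·93 = 546.01.
At (1112, 1579): z_contact = 38.76 + 302.95 + 546.01 = 887.72 m.
Depth below ground = 995.1 − 887.72 = 107.4 m.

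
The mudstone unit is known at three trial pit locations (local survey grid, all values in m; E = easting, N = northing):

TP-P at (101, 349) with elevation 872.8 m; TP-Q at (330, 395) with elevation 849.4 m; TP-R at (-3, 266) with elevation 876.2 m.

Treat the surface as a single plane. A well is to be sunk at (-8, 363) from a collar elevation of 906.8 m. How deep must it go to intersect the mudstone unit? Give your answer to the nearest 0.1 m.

Let the plane be z = a·E + b·N + c.
TP-Q−TP-P: 229a + 46b = −23.4;  TP-R−TP-P: −104a − 83b = 3.4.
Solving gives a = −0.12556, b = 0.11636.
Then c = 872.8 − a·101 − b·349 = 844.87.
At (-8, 363): z_contact = 1.00 + 42.24 + 844.87 = 888.11 m.
Depth below ground = 906.8 − 888.11 = 18.7 m.

18.7 m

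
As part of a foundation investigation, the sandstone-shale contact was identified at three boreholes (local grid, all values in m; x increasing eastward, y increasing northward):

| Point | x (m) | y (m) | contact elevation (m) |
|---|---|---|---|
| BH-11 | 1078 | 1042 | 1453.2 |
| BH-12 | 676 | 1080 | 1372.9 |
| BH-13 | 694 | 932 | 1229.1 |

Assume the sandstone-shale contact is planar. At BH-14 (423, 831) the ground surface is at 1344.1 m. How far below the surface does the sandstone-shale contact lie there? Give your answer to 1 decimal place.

Let the plane be z = a·x + b·y + c.
BH-12−BH-11: −402a + 38b = −80.3;  BH-13−BH-11: −384a − 110b = −224.1.
Solving gives a = 0.294987, b = 1.007498.
Then c = 1453.2 − a·1078 − b·1042 = 85.39.
At (423, 831): z_contact = 124.78 + 837.23 + 85.39 = 1047.40 m.
Depth below ground = 1344.1 − 1047.40 = 296.7 m.

296.7 m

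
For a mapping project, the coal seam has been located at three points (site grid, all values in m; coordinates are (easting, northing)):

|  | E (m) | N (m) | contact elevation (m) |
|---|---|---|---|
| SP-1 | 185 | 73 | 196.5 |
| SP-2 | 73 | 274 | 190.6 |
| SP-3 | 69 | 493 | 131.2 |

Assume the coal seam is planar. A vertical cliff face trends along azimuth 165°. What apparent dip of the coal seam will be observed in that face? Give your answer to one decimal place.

Let the plane be z = a·E + b·N + c.
SP-2−SP-1: −112a + 201b = −5.9;  SP-3−SP-1: −116a + 420b = −65.3.
Solving gives a = −0.44880, b = −0.27943.
Unit vector along 165° is (sin 165°, cos 165°) = (0.2588, -0.9659).
Slope in that direction = a·(0.2588) + b·(-0.9659) = 0.15375.
Apparent dip = arctan|0.15375| = 8.7° (true dip is 27.9°, so apparent ≤ true as expected).

8.7°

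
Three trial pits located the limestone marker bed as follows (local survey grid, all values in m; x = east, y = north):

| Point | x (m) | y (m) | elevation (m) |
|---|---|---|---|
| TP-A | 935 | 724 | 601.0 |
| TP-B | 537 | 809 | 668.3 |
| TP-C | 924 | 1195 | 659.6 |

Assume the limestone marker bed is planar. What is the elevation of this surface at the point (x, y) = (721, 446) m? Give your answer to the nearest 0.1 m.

598.0 m

Two edge vectors: TP-A→TP-B = (-398, 85, 67.3), TP-A→TP-C = (-11, 471, 58.6).
Normal n = (TP-A→TP-B) × (TP-A→TP-C) = (-26717.3, 22582.5, -186523).
So ∂z/∂x = −n_x/n_z = −0.143239 and ∂z/∂y = −n_y/n_z = 0.121071.
Intercept c from TP-A: 601 + 133.93 − 87.66 = 647.27.
At (721, 446): z = −103.3 + 54.0 + 647.27 = 598.0 m.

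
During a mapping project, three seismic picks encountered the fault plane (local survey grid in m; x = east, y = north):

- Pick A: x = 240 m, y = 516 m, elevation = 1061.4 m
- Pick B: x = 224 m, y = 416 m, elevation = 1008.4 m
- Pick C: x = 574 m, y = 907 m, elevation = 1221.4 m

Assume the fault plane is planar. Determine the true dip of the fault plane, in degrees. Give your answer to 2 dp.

30.30°

Two edge vectors: Pick A→Pick B = (-16, -100, -53), Pick A→Pick C = (334, 391, 160).
Normal n = (Pick A→Pick B) × (Pick A→Pick C) = (4723, -15142, 27144).
So ∂z/∂x = −n_x/n_z = −0.17400 and ∂z/∂y = −n_y/n_z = 0.55784.
Gradient magnitude |∇z| = √(a² + b²) = √(0.03028 + 0.31119) = 0.58435.
True dip = arctan(0.58435) = 30.30°, dipping toward SSE (azimuth ≈ 163°).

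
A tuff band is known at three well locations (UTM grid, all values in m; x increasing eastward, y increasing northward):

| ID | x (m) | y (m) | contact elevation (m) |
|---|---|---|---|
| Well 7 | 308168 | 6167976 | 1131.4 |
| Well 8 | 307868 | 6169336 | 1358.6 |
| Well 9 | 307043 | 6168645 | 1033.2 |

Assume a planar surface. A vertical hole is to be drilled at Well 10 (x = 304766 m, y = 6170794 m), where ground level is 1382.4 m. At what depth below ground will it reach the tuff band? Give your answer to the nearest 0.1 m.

377.5 m

Two edge vectors: Well 7→Well 8 = (-300, 1360, 227.2), Well 7→Well 9 = (-1125, 669, -98.2).
Normal n = (Well 7→Well 8) × (Well 7→Well 9) = (-285548.8, -285060, 1329300).
So ∂z/∂x = −n_x/n_z = 0.214811404 and ∂z/∂y = −n_y/n_z = 0.214443692.
Intercept c from Well 7: 1131.4 − 66198.00 − 1322683.55 = −1387750.15.
At (304766, 6170794): z_contact = 65467.21 + 1323287.85 − 1387750.15 = 1004.91 m.
Depth below ground = 1382.4 − 1004.91 = 377.5 m.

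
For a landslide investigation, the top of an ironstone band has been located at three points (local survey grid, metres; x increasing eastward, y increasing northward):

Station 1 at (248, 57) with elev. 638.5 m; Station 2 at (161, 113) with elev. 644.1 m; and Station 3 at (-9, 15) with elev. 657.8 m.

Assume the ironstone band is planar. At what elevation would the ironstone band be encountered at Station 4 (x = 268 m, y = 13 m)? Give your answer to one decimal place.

637.6 m

Let the plane be z = a·x + b·y + c.
Station 2−Station 1: −87a + 56b = 5.6;  Station 3−Station 1: −257a − 42b = 19.3.
Solving gives a = −0.07292, b = −0.01329.
Then c = 638.5 − a·248 − b·57 = 657.34.
At (268, 13): z = −19.5 − 0.2 + 657.34 = 637.6 m.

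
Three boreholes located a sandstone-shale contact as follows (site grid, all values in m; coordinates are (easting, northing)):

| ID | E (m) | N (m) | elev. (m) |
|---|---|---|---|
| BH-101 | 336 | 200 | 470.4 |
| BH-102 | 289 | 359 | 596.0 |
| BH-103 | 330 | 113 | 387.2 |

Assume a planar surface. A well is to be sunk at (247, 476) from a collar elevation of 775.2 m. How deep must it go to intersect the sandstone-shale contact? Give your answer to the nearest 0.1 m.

Two edge vectors: BH-101→BH-102 = (-47, 159, 125.6), BH-101→BH-103 = (-6, -87, -83.2).
Normal n = (BH-101→BH-102) × (BH-101→BH-103) = (-2301.6, -4664, 5043).
So ∂z/∂E = −n_x/n_z = 0.45640 and ∂z/∂N = −n_y/n_z = 0.92485.
Intercept c from BH-101: 470.4 − 153.35 − 184.97 = 132.08.
At (247, 476): z_contact = 112.73 + 440.23 + 132.08 = 685.04 m.
Depth below ground = 775.2 − 685.04 = 90.2 m.

90.2 m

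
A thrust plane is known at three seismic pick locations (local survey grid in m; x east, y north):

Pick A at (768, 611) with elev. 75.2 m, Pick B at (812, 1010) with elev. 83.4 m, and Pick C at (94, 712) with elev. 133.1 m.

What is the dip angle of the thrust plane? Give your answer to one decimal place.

5.0°

Let the plane be z = a·x + b·y + c.
Pick B−Pick A: 44a + 399b = 8.2;  Pick C−Pick A: −674a + 101b = 57.9.
Solving gives a = −0.08148, b = 0.02954.
Gradient magnitude |∇z| = √(a² + b²) = √(0.00664 + 0.00087) = 0.08667.
True dip = arctan(0.08667) = 5.0°, dipping toward ESE (azimuth ≈ 110°).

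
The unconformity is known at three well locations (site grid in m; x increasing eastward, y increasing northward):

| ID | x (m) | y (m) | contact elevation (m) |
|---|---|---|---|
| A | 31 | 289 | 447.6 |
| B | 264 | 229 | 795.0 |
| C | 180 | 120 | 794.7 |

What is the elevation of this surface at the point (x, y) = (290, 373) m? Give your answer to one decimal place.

Let the plane be z = a·x + b·y + c.
B−A: 233a − 60b = 347.4;  C−A: 149a − 169b = 347.1.
Solving gives a = 1.24469, b = −0.95646.
Then c = 447.6 − a·31 − b·289 = 685.43.
At (290, 373): z = 361.0 − 356.8 + 685.43 = 689.6 m.

689.6 m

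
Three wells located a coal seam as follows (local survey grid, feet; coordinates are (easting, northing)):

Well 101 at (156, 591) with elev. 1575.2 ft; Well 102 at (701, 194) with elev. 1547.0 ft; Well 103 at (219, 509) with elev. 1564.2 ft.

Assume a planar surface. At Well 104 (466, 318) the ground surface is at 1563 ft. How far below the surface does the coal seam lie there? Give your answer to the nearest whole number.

14 ft

Two edge vectors: Well 101→Well 102 = (545, -397, -28.2), Well 101→Well 103 = (63, -82, -11).
Normal n = (Well 101→Well 102) × (Well 101→Well 103) = (2054.6, 4218.4, -19679).
So ∂z/∂E = −n_x/n_z = 0.10441 and ∂z/∂N = −n_y/n_z = 0.21436.
Intercept c from Well 101: 1575.2 − 16.29 − 126.69 = 1432.23.
At (466, 318): z_contact = 48.7 + 68.2 + 1432.23 = 1549.0 ft.
Depth below ground = 1563 − 1549.0 = 14 ft.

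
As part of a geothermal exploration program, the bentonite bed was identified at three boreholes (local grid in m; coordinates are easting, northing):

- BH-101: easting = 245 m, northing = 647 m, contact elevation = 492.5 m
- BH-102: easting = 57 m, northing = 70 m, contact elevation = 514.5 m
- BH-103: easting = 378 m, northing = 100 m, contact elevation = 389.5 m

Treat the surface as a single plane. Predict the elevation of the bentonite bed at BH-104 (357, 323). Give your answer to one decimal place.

418.3 m

Let the plane be z = a·easting + b·northing + c.
BH-102−BH-101: −188a − 577b = 22;  BH-103−BH-101: 133a − 547b = −103.
Solving gives a = −0.39796, b = 0.09154.
Then c = 492.5 − a·245 − b·647 = 530.78.
At (357, 323): z = −142.1 + 29.6 + 530.78 = 418.3 m.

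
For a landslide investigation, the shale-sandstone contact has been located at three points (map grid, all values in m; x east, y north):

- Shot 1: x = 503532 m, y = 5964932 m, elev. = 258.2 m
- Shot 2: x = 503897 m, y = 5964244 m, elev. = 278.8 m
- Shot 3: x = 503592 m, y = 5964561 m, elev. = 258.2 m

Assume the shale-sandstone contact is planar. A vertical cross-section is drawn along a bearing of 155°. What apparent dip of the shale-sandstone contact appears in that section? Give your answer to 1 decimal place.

Two edge vectors: Shot 1→Shot 2 = (365, -688, 20.6), Shot 1→Shot 3 = (60, -371, 0).
Normal n = (Shot 1→Shot 2) × (Shot 1→Shot 3) = (7642.6, 1236, -94135).
So ∂z/∂x = −n_x/n_z = 0.08119 and ∂z/∂y = −n_y/n_z = 0.01313.
Unit vector along 155° is (sin 155°, cos 155°) = (0.4226, -0.9063).
Slope in that direction = a·(0.4226) + b·(-0.9063) = 0.02241.
Apparent dip = arctan|0.02241| = 1.3° (true dip is 4.7°, so apparent ≤ true as expected).

1.3°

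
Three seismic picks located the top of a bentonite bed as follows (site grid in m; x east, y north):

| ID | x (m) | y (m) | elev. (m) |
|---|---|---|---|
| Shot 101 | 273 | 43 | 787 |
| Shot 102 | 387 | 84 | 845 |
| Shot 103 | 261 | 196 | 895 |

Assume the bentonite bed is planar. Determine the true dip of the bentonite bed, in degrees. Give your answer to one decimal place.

37.5°

Let the plane be z = a·x + b·y + c.
Shot 102−Shot 101: 114a + 41b = 58;  Shot 103−Shot 101: −12a + 153b = 108.
Solving gives a = 0.24791, b = 0.72533.
Gradient magnitude |∇z| = √(a² + b²) = √(0.06146 + 0.52610) = 0.76652.
True dip = arctan(0.76652) = 37.5°, dipping toward SSW (azimuth ≈ 199°).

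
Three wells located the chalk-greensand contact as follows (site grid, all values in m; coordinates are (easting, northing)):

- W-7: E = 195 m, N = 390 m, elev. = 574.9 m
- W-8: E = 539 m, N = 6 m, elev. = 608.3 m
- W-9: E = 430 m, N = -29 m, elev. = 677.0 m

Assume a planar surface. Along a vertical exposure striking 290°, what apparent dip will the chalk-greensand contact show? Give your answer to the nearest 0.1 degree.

14.9°

Let the plane be z = a·E + b·N + c.
W-8−W-7: 344a − 384b = 33.4;  W-9−W-7: 235a − 419b = 102.1.
Solving gives a = −0.46779, b = −0.50604.
Unit vector along 290° is (sin 290°, cos 290°) = (-0.9397, 0.3420).
Slope in that direction = a·(-0.9397) + b·(0.3420) = 0.26650.
Apparent dip = arctan|0.26650| = 14.9° (true dip is 34.6°, so apparent ≤ true as expected).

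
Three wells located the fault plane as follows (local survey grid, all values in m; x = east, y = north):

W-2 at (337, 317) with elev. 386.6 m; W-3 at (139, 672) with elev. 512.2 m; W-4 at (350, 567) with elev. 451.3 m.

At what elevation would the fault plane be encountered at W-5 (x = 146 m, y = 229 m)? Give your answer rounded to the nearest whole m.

Two edge vectors: W-2→W-3 = (-198, 355, 125.6), W-2→W-4 = (13, 250, 64.7).
Normal n = (W-2→W-3) × (W-2→W-4) = (-8431.5, 14443.4, -54115).
So ∂z/∂x = −n_x/n_z = −0.15581 and ∂z/∂y = −n_y/n_z = 0.26690.
Intercept c from W-2: 386.6 + 52.51 − 84.61 = 354.50.
At (146, 229): z = −22.7 + 61.1 + 354.50 = 392.9 m.

393 m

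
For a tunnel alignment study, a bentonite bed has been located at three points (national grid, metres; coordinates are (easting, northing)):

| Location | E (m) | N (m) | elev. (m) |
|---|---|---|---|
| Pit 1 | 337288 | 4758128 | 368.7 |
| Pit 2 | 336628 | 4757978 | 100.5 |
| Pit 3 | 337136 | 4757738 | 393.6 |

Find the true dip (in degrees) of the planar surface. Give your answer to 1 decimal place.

Let the plane be z = a·E + b·N + c.
Pit 2−Pit 1: −660a − 150b = −268.2;  Pit 3−Pit 1: −152a − 390b = 24.9.
Solving gives a = 0.46178, b = −0.24382.
Gradient magnitude |∇z| = √(a² + b²) = √(0.21324 + 0.05945) = 0.52219.
True dip = arctan(0.52219) = 27.6°, dipping toward WNW (azimuth ≈ 298°).

27.6°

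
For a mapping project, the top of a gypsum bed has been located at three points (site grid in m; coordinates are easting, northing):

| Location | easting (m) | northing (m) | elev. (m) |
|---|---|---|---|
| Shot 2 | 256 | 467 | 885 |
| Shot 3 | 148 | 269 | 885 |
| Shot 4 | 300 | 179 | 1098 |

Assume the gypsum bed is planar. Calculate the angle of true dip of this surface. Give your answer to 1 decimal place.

50.3°

Let the plane be z = a·easting + b·northing + c.
Shot 3−Shot 2: −108a − 198b = 0;  Shot 4−Shot 2: 44a − 288b = 213.
Solving gives a = 1.05922, b = −0.57776.
Gradient magnitude |∇z| = √(a² + b²) = √(1.12195 + 0.33380) = 1.20655.
True dip = arctan(1.20655) = 50.3°, dipping toward WNW (azimuth ≈ 299°).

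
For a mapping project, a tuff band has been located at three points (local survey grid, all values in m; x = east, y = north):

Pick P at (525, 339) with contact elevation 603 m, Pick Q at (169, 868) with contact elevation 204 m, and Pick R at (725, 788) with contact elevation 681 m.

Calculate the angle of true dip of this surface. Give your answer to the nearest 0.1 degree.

40.4°

Let the plane be z = a·x + b·y + c.
Pick Q−Pick P: −356a + 529b = −399;  Pick R−Pick P: 200a + 449b = 78.
Solving gives a = 0.82973, b = −0.19587.
Gradient magnitude |∇z| = √(a² + b²) = √(0.68845 + 0.03837) = 0.85254.
True dip = arctan(0.85254) = 40.4°, dipping toward WNW (azimuth ≈ 283°).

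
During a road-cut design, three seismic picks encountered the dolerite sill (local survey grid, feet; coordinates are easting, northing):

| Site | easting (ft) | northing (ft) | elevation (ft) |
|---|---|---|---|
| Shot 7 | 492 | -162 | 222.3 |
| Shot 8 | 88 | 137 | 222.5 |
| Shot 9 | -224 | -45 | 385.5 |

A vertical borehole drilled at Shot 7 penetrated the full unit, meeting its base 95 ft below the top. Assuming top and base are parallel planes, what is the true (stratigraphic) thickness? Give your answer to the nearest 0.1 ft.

85.3 ft

Let the plane be z = a·easting + b·northing + c.
Shot 8−Shot 7: −404a + 299b = 0.2;  Shot 9−Shot 7: −716a + 117b = 163.2.
Solving gives a = −0.29238, b = −0.39438.
|∇z| = √(a²+b²) = 0.49094, so dip δ = arctan(0.49094) = 26.15°.
True thickness = vertical thickness × cos δ = 95 × cos 26.15° = 85.3 ft.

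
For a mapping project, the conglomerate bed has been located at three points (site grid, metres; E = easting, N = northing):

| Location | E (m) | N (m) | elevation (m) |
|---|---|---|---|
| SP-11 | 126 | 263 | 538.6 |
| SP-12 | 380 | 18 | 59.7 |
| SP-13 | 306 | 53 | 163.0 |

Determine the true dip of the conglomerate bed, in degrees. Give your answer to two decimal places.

Let the plane be z = a·E + b·N + c.
SP-12−SP-11: 254a − 245b = −478.9;  SP-13−SP-11: 180a − 210b = −375.6.
Solving gives a = −0.92500, b = 0.99571.
Gradient magnitude |∇z| = √(a² + b²) = √(0.85563 + 0.99145) = 1.35907.
True dip = arctan(1.35907) = 53.65°, dipping toward SE (azimuth ≈ 137°).

53.65°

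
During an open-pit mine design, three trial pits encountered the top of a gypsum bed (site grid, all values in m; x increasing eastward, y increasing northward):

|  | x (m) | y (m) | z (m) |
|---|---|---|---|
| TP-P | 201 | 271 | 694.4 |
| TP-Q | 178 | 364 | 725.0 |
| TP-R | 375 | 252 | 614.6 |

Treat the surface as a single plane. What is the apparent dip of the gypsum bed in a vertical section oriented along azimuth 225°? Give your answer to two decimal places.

8.56°

Let the plane be z = a·x + b·y + c.
TP-Q−TP-P: −23a + 93b = 30.6;  TP-R−TP-P: 174a − 19b = −79.8.
Solving gives a = −0.43442, b = 0.22159.
Unit vector along 225° is (sin 225°, cos 225°) = (-0.7071, -0.7071).
Slope in that direction = a·(-0.7071) + b·(-0.7071) = 0.15049.
Apparent dip = arctan|0.15049| = 8.56° (true dip is 26.0°, so apparent ≤ true as expected).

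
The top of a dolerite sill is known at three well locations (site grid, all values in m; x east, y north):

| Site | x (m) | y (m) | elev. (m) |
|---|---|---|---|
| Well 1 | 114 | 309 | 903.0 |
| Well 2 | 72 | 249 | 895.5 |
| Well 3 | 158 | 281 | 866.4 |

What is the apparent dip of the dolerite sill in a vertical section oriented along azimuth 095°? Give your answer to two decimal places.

Two edge vectors: Well 1→Well 2 = (-42, -60, -7.5), Well 1→Well 3 = (44, -28, -36.6).
Normal n = (Well 1→Well 2) × (Well 1→Well 3) = (1986, -1867.2, 3816).
So ∂z/∂x = −n_x/n_z = −0.52044 and ∂z/∂y = −n_y/n_z = 0.48931.
Unit vector along 095° is (sin 95°, cos 95°) = (0.9962, -0.0872).
Slope in that direction = a·(0.9962) + b·(-0.0872) = −0.56111.
Apparent dip = arctan|0.56111| = 29.30° (true dip is 35.5°, so apparent ≤ true as expected).

29.30°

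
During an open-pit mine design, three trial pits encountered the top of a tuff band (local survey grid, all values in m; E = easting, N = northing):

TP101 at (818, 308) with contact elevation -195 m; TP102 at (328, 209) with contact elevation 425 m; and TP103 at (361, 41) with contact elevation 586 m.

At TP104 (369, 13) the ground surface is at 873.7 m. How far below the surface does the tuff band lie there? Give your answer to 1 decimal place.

Let the plane be z = a·E + b·N + c.
TP102−TP101: −490a − 99b = 620;  TP103−TP101: −457a − 267b = 781.
Solving gives a = −1.03078, b = −1.16081.
Then c = -195 − a·818 − b·308 = 1005.70.
At (369, 13): z_contact = −380.36 − 15.09 + 1005.70 = 610.26 m.
Depth below ground = 873.7 − 610.26 = 263.4 m.

263.4 m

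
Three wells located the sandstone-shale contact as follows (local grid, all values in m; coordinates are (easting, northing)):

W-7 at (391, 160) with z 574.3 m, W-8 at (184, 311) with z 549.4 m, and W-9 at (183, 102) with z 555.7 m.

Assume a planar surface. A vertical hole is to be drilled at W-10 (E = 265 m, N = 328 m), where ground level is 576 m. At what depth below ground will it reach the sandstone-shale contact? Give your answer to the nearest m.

Two edge vectors: W-7→W-8 = (-207, 151, -24.9), W-7→W-9 = (-208, -58, -18.6).
Normal n = (W-7→W-8) × (W-7→W-9) = (-4252.8, 1329, 43414).
So ∂z/∂E = −n_x/n_z = 0.09796 and ∂z/∂N = −n_y/n_z = −0.03061.
Intercept c from W-7: 574.3 − 38.30 + 4.90 = 540.90.
At (265, 328): z_contact = 26.0 − 10.0 + 540.90 = 556.8 m.
Depth below ground = 576 − 556.8 = 19 m.

19 m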